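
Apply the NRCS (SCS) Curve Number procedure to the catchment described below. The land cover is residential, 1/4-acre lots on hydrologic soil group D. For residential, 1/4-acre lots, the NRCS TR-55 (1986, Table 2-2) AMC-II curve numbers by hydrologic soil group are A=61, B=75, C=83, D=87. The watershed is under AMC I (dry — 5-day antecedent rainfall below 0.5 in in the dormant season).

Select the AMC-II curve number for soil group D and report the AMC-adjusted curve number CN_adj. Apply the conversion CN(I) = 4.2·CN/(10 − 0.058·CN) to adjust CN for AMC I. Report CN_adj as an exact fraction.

NRCS table: residential, 1/4-acre lots, soil group D → CN(II) = 87
Adjust CN=87 to AMC I: 4.2·87/(10 − 0.058·87) → (1827/5) ÷ (2477/500) = 182700/2477 ≈ 73.759

CN_adj = 182700/2477 ≈ 73.759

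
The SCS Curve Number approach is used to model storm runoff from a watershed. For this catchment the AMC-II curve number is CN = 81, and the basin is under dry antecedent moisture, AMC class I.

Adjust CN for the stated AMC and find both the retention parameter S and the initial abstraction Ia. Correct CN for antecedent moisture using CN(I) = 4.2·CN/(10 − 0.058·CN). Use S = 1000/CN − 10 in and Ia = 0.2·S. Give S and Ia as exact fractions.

S = 9500/1701 in ≈ 5.585 in; Ia = 1900/1701 in ≈ 1.117 in

Dry (AMC I): CN(I) = 4.2·81/(10 − 0.058·81) = (1701/5)/(2651/500) = 170100/2651 ≈ 64.164
Max retention: S = 1000/(170100/2651) − 10 = 9500/1701 in (≈ 5.585 in)
Ia = 0.2·(9500/1701) = 1900/1701 in ≈ 1.117 in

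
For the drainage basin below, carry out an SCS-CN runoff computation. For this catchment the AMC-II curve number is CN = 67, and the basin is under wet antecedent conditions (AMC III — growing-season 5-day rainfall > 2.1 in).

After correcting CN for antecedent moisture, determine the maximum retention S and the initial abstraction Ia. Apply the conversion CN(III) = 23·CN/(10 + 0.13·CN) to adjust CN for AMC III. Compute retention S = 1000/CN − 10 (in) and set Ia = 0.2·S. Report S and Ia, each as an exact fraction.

S = 3300/1541 in ≈ 2.141 in; Ia = 660/1541 in ≈ 0.428 in

CN(III) from CN(II)=67: (23·67)/(10 + 0.13·67) = 154100/1871 ≈ 82.362
Max retention: S = 1000/(154100/1871) − 10 = 3300/1541 in (≈ 2.141 in)
Initial abstraction Ia = S/5 = (3300/1541)/5 = 660/1541 ≈ 0.428 in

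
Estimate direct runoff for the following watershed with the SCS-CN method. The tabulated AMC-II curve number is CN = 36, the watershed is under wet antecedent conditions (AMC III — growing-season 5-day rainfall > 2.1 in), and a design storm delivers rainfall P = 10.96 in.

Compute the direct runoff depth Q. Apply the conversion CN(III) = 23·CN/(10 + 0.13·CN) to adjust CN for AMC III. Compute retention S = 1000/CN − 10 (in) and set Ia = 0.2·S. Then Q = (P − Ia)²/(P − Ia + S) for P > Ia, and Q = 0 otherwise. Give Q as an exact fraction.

CN(III) from CN(II)=36: (23·36)/(10 + 0.13·36) = 20700/367 ≈ 56.403
Max retention: S = 1000/(20700/367) − 10 = 1600/207 in (≈ 7.729 in)
Ia = 0.2·(1600/207) = 320/207 in ≈ 1.546 in
Since P=10.960 > Ia=1.546: effective rainfall P−Ia = 48718/5175 in
Runoff Q = (P−Ia)²/(P−Ia+S) = (9.414)²/(9.414+7.729) = 1186721762/229557825 ≈ 5.170 in

Q = 1186721762/229557825 in ≈ 5.170 in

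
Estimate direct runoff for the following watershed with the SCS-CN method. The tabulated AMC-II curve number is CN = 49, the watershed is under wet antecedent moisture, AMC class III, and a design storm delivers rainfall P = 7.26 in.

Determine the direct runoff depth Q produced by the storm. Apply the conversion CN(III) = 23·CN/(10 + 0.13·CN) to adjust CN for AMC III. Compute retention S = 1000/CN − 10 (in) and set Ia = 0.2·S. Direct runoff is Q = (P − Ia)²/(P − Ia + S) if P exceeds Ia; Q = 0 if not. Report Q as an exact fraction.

Q = 42745442067/11516080450 in ≈ 3.712 in

Adjust CN=49 to AMC III: 23·49/(10 + 0.13·49) → 1127 ÷ (1637/100) = 112700/1637 ≈ 68.845
S = 1000/(112700/1637) − 10 = 5100/1127 in ≈ 4.525 in
Initial abstraction Ia = S/5 = (5100/1127)/5 = 1020/1127 ≈ 0.905 in
Since P=7.260 > Ia=0.905: effective rainfall P−Ia = 358101/56350 in
Runoff Q = (P−Ia)²/(P−Ia+S) = (6.355)²/(6.355+4.525) = 42745442067/11516080450 ≈ 3.712 in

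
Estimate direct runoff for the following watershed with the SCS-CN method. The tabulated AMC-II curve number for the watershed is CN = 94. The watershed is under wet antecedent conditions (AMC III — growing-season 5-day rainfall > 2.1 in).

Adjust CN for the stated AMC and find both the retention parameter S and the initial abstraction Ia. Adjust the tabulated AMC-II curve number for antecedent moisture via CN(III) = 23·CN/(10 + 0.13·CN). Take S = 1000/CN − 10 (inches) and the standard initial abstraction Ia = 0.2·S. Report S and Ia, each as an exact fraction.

S = 300/1081 in ≈ 0.278 in; Ia = 60/1081 in ≈ 0.056 in

CN(III) from CN(II)=94: (23·94)/(10 + 0.13·94) = 108100/1111 ≈ 97.300
S = 1000/(108100/1111) − 10 = 300/1081 in ≈ 0.278 in
Initial abstraction Ia = S/5 = (300/1081)/5 = 60/1081 ≈ 0.056 in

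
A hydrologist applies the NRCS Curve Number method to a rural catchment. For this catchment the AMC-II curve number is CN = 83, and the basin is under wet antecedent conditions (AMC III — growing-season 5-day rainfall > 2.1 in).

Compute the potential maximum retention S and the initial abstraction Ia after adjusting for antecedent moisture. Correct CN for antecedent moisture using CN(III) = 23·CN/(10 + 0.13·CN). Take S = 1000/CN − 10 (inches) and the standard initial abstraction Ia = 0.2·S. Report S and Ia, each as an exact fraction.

Wet (AMC III): CN(III) = 23·83/(10 + 0.13·83) = 1909/(2079/100) = 190900/2079 ≈ 91.823
Retention S: 1000/CN − 10 with CN=91.823 → S = 1700/1909 ≈ 0.891 in
Ia = 0.2S: 0.2·0.891 = 0.178 in (exactly 340/1909)

S = 1700/1909 in ≈ 0.891 in; Ia = 340/1909 in ≈ 0.178 in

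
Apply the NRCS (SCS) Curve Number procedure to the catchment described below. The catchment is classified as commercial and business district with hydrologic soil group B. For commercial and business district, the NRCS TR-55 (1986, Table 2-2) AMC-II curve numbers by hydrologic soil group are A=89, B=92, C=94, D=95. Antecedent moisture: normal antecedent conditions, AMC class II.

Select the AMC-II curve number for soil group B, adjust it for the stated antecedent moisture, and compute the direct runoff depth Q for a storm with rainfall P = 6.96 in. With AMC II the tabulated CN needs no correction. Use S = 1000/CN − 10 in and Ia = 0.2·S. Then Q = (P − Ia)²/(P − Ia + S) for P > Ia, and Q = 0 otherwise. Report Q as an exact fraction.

NRCS table: commercial and business district, soil group B → CN(II) = 92
CN(II) = 92; AMC II needs no correction.
Retention S: 1000/CN − 10 with CN=92.000 → S = 20/23 ≈ 0.870 in
Ia = 0.2·(20/23) = 4/23 in ≈ 0.174 in
Excess rainfall: 6.960 − 0.174 = 6.786 in; P > Ia so Q > 0
Q: (3902/575)² ÷ (4402/575) = 7612802/1265575 in (≈ 6.015 in)

Q = 7612802/1265575 in ≈ 6.015 in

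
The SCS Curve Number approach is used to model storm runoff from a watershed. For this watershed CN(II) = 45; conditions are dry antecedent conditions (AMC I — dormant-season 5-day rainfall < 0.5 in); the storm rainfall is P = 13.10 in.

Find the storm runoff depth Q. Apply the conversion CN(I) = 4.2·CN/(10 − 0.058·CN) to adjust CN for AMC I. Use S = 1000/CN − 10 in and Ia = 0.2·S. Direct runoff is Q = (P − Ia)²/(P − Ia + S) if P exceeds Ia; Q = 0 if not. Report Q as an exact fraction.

Q = 189310081/129954510 in ≈ 1.457 in

CN(I) from CN(II)=45: (4.2·45)/(10 − 0.058·45) = 18900/739 ≈ 25.575
S = 1000/(18900/739) − 10 = 5500/189 in ≈ 29.101 in
Ia = 0.2·(5500/189) = 1100/189 in ≈ 5.820 in
Excess rainfall: 13.100 − 5.820 = 7.280 in; P > Ia so Q > 0
Q: (13759/1890)² ÷ (68759/1890) = 189310081/129954510 in (≈ 1.457 in)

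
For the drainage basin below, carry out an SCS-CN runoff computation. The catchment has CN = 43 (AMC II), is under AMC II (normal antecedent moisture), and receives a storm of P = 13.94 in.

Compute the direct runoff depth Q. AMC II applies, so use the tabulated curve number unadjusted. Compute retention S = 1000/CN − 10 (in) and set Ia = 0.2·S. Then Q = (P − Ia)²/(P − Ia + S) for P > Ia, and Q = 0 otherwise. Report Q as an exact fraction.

CN(II) = 43; AMC II needs no correction.
Retention S: 1000/CN − 10 with CN=43.000 → S = 570/43 ≈ 13.256 in
Initial abstraction Ia = S/5 = (570/43)/5 = 114/43 ≈ 2.651 in
Excess rainfall: 13.940 − 2.651 = 11.289 in; P > Ia so Q > 0
Runoff Q = (P−Ia)²/(P−Ia+S) = (11.289)²/(11.289+13.256) = 589081441/113457650 ≈ 5.192 in

Q = 589081441/113457650 in ≈ 5.192 in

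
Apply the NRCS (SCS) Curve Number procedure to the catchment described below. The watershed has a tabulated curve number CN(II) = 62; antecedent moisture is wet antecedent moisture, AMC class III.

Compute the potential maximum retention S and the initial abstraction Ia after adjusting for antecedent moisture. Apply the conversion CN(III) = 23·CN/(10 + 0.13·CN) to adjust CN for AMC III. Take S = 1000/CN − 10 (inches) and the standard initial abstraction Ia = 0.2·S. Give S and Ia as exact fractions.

S = 1900/713 in ≈ 2.665 in; Ia = 380/713 in ≈ 0.533 in

Adjust CN=62 to AMC III: 23·62/(10 + 0.13·62) → 1426 ÷ (903/50) = 71300/903 ≈ 78.959
Max retention: S = 1000/(71300/903) − 10 = 1900/713 in (≈ 2.665 in)
Ia = 0.2S: 0.2·2.665 = 0.533 in (exactly 380/713)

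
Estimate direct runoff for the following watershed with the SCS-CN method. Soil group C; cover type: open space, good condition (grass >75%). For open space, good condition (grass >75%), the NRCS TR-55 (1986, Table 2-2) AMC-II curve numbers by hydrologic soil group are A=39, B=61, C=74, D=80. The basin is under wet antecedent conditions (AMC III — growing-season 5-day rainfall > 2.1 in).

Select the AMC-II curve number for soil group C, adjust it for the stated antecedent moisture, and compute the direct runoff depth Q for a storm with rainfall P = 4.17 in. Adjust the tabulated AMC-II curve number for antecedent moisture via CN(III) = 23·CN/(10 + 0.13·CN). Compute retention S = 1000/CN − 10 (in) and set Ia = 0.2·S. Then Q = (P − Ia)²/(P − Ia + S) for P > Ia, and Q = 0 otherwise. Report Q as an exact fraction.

Q = 108153503689/39049581700 in ≈ 2.770 in

NRCS table: open space, good condition (grass >75%), soil group C → CN(II) = 74
CN(III) from CN(II)=74: (23·74)/(10 + 0.13·74) = 85100/981 ≈ 86.748
Retention S: 1000/CN − 10 with CN=86.748 → S = 1300/851 ≈ 1.528 in
Ia = 0.2S: 0.2·1.528 = 0.306 in (exactly 260/851)
P − Ia = 4.170 − 0.306 = 328867/85100 ≈ 3.864 in (> 0, runoff occurs)
Q: (328867/85100)² ÷ (458867/85100) = 108153503689/39049581700 in (≈ 2.770 in)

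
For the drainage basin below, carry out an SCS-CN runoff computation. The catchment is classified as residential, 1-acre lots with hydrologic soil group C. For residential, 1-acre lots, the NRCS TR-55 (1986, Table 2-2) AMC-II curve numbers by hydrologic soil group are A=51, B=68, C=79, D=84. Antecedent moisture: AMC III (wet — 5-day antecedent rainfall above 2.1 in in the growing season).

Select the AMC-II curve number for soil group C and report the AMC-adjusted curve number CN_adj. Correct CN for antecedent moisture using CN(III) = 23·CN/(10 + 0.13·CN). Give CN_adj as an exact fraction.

NRCS table: residential, 1-acre lots, soil group C → CN(II) = 79
Adjust CN=79 to AMC III: 23·79/(10 + 0.13·79) → 1817 ÷ (2027/100) = 181700/2027 ≈ 89.640

CN_adj = 181700/2027 ≈ 89.640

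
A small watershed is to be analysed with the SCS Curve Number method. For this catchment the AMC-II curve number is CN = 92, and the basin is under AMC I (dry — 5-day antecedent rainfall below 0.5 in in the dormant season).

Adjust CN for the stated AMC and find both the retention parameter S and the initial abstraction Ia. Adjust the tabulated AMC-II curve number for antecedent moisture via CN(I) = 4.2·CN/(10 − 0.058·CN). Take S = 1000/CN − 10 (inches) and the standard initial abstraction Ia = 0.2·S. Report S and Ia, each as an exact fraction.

S = 1000/483 in ≈ 2.070 in; Ia = 200/483 in ≈ 0.414 in

Adjust CN=92 to AMC I: 4.2·92/(10 − 0.058·92) → (1932/5) ÷ (583/125) = 48300/583 ≈ 82.847
Retention S: 1000/CN − 10 with CN=82.847 → S = 1000/483 ≈ 2.070 in
Initial abstraction Ia = S/5 = (1000/483)/5 = 200/483 ≈ 0.414 in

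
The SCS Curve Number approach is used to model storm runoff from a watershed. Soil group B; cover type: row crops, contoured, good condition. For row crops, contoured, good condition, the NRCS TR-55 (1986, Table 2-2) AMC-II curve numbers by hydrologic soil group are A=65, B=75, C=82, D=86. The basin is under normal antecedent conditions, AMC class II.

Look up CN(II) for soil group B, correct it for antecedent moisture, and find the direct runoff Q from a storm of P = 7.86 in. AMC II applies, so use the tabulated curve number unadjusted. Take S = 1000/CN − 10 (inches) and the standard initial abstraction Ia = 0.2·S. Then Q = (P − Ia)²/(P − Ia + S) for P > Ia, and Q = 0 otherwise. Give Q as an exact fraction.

Q = 1164241/236850 in ≈ 4.916 in

NRCS table: row crops, contoured, good condition, soil group B → CN(II) = 75
AMC II — tabulated CN = 75 applies directly.
Retention S: 1000/CN − 10 with CN=75.000 → S = 10/3 ≈ 3.333 in
Initial abstraction Ia = S/5 = (10/3)/5 = 2/3 ≈ 0.667 in
Excess rainfall: 7.860 − 0.667 = 7.193 in; P > Ia so Q > 0
Q = (1079/150)²/((1079/150) + 10/3) = (1164241/22500)/(1579/150) = 1164241/236850 in ≈ 4.916 in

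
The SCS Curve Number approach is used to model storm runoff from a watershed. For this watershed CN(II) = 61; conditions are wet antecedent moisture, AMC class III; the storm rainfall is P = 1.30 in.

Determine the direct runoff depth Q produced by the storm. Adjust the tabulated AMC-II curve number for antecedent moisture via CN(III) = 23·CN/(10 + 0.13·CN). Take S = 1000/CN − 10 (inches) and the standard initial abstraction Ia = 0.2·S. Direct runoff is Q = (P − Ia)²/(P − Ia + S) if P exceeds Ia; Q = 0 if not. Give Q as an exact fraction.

Q = 8382517/53356090 in ≈ 0.157 in

Wet (AMC III): CN(III) = 23·61/(10 + 0.13·61) = 1403/(1793/100) = 140300/1793 ≈ 78.249
Max retention: S = 1000/(140300/1793) − 10 = 3900/1403 in (≈ 2.780 in)
Initial abstraction Ia = S/5 = (3900/1403)/5 = 780/1403 ≈ 0.556 in
P − Ia = 1.300 − 0.556 = 10439/14030 ≈ 0.744 in (> 0, runoff occurs)
Q = (10439/14030)²/((10439/14030) + 3900/1403) = (108972721/196840900)/(49439/14030) = 8382517/53356090 in ≈ 0.157 in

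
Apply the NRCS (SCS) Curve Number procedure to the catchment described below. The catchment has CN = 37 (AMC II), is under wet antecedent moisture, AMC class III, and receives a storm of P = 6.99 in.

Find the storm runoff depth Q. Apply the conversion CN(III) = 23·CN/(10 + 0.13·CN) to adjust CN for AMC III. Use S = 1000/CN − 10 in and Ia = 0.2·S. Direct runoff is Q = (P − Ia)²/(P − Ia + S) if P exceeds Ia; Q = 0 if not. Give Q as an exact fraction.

Wet (AMC III): CN(III) = 23·37/(10 + 0.13·37) = 851/(1481/100) = 85100/1481 ≈ 57.461
Retention S: 1000/CN − 10 with CN=57.461 → S = 6300/851 ≈ 7.403 in
Ia = 0.2S: 0.2·7.403 = 1.481 in (exactly 1260/851)
Since P=6.990 > Ia=1.481: effective rainfall P−Ia = 468849/85100 in
Runoff Q = (P−Ia)²/(P−Ia+S) = (5.509)²/(5.509+7.403) = 73273128267/31170683300 ≈ 2.351 in

Q = 73273128267/31170683300 in ≈ 2.351 in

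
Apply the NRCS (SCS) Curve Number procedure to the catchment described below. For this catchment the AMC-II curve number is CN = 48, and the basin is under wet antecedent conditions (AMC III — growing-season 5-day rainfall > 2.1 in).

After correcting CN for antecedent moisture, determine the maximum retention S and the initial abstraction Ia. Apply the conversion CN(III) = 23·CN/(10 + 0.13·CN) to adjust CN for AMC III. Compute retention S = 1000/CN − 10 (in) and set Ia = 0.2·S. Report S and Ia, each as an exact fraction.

CN(III) from CN(II)=48: (23·48)/(10 + 0.13·48) = 13800/203 ≈ 67.980
S = 1000/(13800/203) − 10 = 325/69 in ≈ 4.710 in
Ia = 0.2·(325/69) = 65/69 in ≈ 0.942 in

S = 325/69 in ≈ 4.710 in; Ia = 65/69 in ≈ 0.942 in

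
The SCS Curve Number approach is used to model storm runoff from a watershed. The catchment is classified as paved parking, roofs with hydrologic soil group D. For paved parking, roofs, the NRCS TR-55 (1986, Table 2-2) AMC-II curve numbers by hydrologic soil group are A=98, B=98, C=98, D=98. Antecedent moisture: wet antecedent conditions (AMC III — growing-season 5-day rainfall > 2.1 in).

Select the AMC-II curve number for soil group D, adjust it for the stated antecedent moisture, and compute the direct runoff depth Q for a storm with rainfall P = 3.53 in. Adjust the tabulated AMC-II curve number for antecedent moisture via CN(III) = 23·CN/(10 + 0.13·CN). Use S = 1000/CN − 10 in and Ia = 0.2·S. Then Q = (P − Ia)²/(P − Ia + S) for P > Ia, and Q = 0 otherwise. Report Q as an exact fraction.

NRCS table: paved parking, roofs, soil group D → CN(II) = 98
Adjust CN=98 to AMC III: 23·98/(10 + 0.13·98) → 2254 ÷ (1137/50) = 112700/1137 ≈ 99.120
Max retention: S = 1000/(112700/1137) − 10 = 100/1127 in (≈ 0.089 in)
Ia = 0.2·(100/1127) = 20/1127 in ≈ 0.018 in
Since P=3.530 > Ia=0.018: effective rainfall P−Ia = 395831/112700 in
Q = (395831/112700)²/((395831/112700) + 100/1127) = (156682180561/12701290000)/(405831/112700) = 156682180561/45737153700 in ≈ 3.426 in

Q = 156682180561/45737153700 in ≈ 3.426 in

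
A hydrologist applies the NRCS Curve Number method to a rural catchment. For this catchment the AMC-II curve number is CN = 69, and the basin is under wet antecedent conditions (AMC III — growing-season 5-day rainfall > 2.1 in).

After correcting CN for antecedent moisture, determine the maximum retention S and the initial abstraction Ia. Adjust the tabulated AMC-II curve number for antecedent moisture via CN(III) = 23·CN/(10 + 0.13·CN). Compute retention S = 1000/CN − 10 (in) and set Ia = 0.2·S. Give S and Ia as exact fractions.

S = 3100/1587 in ≈ 1.953 in; Ia = 620/1587 in ≈ 0.391 in

CN(III) from CN(II)=69: (23·69)/(10 + 0.13·69) = 158700/1897 ≈ 83.658
S = 1000/(158700/1897) − 10 = 3100/1587 in ≈ 1.953 in
Ia = 0.2S: 0.2·1.953 = 0.391 in (exactly 620/1587)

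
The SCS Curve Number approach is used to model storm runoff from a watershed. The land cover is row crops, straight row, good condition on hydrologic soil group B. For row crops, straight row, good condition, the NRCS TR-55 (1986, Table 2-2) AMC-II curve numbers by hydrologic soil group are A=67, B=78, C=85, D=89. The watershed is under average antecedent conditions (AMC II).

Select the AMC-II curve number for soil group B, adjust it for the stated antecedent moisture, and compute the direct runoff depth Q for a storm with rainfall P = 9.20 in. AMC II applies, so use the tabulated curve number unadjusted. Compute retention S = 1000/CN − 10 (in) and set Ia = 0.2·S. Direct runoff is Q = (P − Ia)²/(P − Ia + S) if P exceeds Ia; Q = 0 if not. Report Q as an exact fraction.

NRCS table: row crops, straight row, good condition, soil group B → CN(II) = 78
AMC II — tabulated CN = 78 applies directly.
Max retention: S = 1000/78 − 10 = 110/39 in (≈ 2.821 in)
Ia = 0.2S: 0.2·2.821 = 0.564 in (exactly 22/39)
P − Ia = 9.200 − 0.564 = 1684/195 ≈ 8.636 in (> 0, runoff occurs)
Q: (1684/195)² ÷ (2234/195) = 1417928/217815 in (≈ 6.510 in)

Q = 1417928/217815 in ≈ 6.510 in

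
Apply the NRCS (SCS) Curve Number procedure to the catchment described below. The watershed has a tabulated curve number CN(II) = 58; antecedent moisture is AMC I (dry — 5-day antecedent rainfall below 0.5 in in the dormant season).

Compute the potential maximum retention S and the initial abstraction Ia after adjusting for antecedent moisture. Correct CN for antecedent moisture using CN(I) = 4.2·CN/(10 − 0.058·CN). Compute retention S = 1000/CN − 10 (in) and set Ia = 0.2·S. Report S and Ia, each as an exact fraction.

Dry (AMC I): CN(I) = 4.2·58/(10 − 0.058·58) = (1218/5)/(1659/250) = 2900/79 ≈ 36.709
Retention S: 1000/CN − 10 with CN=36.709 → S = 500/29 ≈ 17.241 in
Ia = 0.2·(500/29) = 100/29 in ≈ 3.448 in

S = 500/29 in ≈ 17.241 in; Ia = 100/29 in ≈ 3.448 in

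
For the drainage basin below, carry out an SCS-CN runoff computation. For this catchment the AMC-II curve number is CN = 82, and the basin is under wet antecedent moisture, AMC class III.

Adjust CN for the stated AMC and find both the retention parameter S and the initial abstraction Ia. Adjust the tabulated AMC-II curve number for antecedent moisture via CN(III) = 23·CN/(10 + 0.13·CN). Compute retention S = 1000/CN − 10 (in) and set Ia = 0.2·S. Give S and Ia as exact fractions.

CN(III) from CN(II)=82: (23·82)/(10 + 0.13·82) = 94300/1033 ≈ 91.288
Max retention: S = 1000/(94300/1033) − 10 = 900/943 in (≈ 0.954 in)
Initial abstraction Ia = S/5 = (900/943)/5 = 180/943 ≈ 0.191 in

S = 900/943 in ≈ 0.954 in; Ia = 180/943 in ≈ 0.191 in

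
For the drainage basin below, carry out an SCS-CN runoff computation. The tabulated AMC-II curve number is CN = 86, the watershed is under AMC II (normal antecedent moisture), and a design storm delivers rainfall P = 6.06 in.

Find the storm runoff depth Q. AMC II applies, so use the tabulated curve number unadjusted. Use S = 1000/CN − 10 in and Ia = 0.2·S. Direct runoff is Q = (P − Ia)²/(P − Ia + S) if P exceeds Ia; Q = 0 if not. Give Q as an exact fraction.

Average conditions: CN = 86 (no AMC adjustment).
Max retention: S = 1000/86 − 10 = 70/43 in (≈ 1.628 in)
Ia = 0.2·(70/43) = 14/43 in ≈ 0.326 in
Excess rainfall: 6.060 − 0.326 = 5.734 in; P > Ia so Q > 0
Q = (12329/2150)²/((12329/2150) + 70/43) = (152004241/4622500)/(15829/2150) = 152004241/34032350 in ≈ 4.466 in

Q = 152004241/34032350 in ≈ 4.466 in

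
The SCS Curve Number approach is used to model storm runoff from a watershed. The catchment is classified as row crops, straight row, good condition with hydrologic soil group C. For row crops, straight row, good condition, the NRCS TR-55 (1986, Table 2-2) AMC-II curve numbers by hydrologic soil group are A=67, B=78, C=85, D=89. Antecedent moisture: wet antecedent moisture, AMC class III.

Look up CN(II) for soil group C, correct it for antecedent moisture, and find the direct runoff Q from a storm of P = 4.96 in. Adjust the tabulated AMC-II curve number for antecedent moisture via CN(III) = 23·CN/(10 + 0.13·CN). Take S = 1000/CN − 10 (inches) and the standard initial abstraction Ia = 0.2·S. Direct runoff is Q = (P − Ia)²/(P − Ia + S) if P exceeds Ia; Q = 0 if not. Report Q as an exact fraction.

Q = 551874064/133145275 in ≈ 4.145 in

NRCS table: row crops, straight row, good condition, soil group C → CN(II) = 85
Adjust CN=85 to AMC III: 23·85/(10 + 0.13·85) → 1955 ÷ (421/20) = 39100/421 ≈ 92.874
Max retention: S = 1000/(39100/421) − 10 = 300/391 in (≈ 0.767 in)
Ia = 0.2·(300/391) = 60/391 in ≈ 0.153 in
P − Ia = 4.960 − 0.153 = 46984/9775 ≈ 4.807 in (> 0, runoff occurs)
Q = (46984/9775)²/((46984/9775) + 300/391) = (2207496256/95550625)/(54484/9775) = 551874064/133145275 in ≈ 4.145 in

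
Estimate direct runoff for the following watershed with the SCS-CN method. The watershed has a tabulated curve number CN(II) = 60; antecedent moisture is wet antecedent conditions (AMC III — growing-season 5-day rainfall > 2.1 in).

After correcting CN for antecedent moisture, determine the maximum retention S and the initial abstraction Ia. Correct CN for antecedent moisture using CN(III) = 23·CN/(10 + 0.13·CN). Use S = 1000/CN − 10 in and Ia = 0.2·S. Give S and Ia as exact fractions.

CN(III) from CN(II)=60: (23·60)/(10 + 0.13·60) = 6900/89 ≈ 77.528
Retention S: 1000/CN − 10 with CN=77.528 → S = 200/69 ≈ 2.899 in
Ia = 0.2S: 0.2·2.899 = 0.580 in (exactly 40/69)

S = 200/69 in ≈ 2.899 in; Ia = 40/69 in ≈ 0.580 in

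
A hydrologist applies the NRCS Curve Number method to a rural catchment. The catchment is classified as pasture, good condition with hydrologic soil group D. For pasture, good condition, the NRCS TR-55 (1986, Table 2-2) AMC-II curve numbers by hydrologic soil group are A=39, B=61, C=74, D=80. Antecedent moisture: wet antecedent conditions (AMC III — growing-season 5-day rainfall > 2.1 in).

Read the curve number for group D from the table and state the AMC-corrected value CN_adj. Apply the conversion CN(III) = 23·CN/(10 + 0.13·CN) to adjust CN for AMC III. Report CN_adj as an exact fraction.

NRCS table: pasture, good condition, soil group D → CN(II) = 80
Adjust CN=80 to AMC III: 23·80/(10 + 0.13·80) → 1840 ÷ (102/5) = 4600/51 ≈ 90.196

CN_adj = 4600/51 ≈ 90.196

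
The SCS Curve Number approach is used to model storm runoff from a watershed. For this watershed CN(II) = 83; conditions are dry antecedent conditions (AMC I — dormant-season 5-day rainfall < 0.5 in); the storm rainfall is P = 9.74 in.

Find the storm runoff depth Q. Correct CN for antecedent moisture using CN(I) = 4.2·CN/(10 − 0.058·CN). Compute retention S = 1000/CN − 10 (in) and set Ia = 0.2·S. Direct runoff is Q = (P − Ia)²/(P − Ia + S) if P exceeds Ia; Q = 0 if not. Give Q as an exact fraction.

Q = 583453073281/103607493150 in ≈ 5.631 in

Adjust CN=83 to AMC I: 4.2·83/(10 − 0.058·83) → (1743/5) ÷ (2593/500) = 174300/2593 ≈ 67.219
S = 1000/(174300/2593) − 10 = 8500/1743 in ≈ 4.877 in
Initial abstraction Ia = S/5 = (8500/1743)/5 = 1700/1743 ≈ 0.975 in
Excess rainfall: 9.740 − 0.975 = 8.765 in; P > Ia so Q > 0
Q = (763841/87150)²/((763841/87150) + 8500/1743) = (583453073281/7595122500)/(1188841/87150) = 583453073281/103607493150 in ≈ 5.631 in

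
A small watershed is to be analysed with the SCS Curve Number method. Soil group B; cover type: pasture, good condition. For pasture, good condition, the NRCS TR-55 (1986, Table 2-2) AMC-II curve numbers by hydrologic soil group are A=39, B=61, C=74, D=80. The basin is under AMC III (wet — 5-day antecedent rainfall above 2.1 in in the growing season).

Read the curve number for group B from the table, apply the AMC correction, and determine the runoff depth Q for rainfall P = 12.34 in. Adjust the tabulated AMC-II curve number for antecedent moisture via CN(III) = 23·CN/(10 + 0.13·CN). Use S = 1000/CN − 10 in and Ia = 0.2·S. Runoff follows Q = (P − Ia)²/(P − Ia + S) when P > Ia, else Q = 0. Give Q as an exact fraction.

Q = 683351875801/71668817650 in ≈ 9.535 in

NRCS table: pasture, good condition, soil group B → CN(II) = 61
Adjust CN=61 to AMC III: 23·61/(10 + 0.13·61) → 1403 ÷ (1793/100) = 140300/1793 ≈ 78.249
Retention S: 1000/CN − 10 with CN=78.249 → S = 3900/1403 ≈ 2.780 in
Initial abstraction Ia = S/5 = (3900/1403)/5 = 780/1403 ≈ 0.556 in
P − Ia = 12.340 − 0.556 = 826651/70150 ≈ 11.784 in (> 0, runoff occurs)
Q: (826651/70150)² ÷ (1021651/70150) = 683351875801/71668817650 in (≈ 9.535 in)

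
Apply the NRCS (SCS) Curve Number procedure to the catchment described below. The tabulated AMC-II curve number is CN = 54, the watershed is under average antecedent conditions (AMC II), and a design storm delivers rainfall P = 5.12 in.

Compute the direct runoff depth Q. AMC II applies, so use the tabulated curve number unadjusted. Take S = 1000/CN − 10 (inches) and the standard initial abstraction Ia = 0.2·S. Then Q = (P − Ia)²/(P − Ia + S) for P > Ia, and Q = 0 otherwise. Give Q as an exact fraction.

Q = 1329409/1359450 in ≈ 0.978 in

CN(II) = 54; AMC II needs no correction.
Max retention: S = 1000/54 − 10 = 230/27 in (≈ 8.519 in)
Ia = 0.2S: 0.2·8.519 = 1.704 in (exactly 46/27)
P − Ia = 5.120 − 1.704 = 2306/675 ≈ 3.416 in (> 0, runoff occurs)
Runoff Q = (P−Ia)²/(P−Ia+S) = (3.416)²/(3.416+8.519) = 1329409/1359450 ≈ 0.978 in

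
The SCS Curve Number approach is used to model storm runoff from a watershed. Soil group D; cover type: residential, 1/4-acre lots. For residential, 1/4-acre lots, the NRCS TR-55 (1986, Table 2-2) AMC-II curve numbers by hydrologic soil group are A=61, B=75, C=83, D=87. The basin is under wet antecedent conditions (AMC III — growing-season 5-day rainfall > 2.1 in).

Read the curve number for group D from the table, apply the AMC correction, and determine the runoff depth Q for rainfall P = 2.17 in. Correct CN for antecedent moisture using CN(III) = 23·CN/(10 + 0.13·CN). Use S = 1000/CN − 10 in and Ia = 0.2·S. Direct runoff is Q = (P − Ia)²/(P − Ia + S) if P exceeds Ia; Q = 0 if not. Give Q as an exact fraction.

Q = 166641119089/107697221700 in ≈ 1.547 in

NRCS table: residential, 1/4-acre lots, soil group D → CN(II) = 87
Adjust CN=87 to AMC III: 23·87/(10 + 0.13·87) → 2001 ÷ (2131/100) = 200100/2131 ≈ 93.900
S = 1000/(200100/2131) − 10 = 1300/2001 in ≈ 0.650 in
Ia = 0.2S: 0.2·0.650 = 0.130 in (exactly 260/2001)
Since P=2.170 > Ia=0.130: effective rainfall P−Ia = 408217/200100 in
Q = (408217/200100)²/((408217/200100) + 1300/2001) = (166641119089/40040010000)/(538217/200100) = 166641119089/107697221700 in ≈ 1.547 in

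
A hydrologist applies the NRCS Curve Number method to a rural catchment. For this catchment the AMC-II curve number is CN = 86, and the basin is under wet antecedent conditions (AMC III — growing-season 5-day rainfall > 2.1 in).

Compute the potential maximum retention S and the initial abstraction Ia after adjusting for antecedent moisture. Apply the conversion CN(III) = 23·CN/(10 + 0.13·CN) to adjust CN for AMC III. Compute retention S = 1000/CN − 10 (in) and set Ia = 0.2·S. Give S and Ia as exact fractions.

S = 700/989 in ≈ 0.708 in; Ia = 140/989 in ≈ 0.142 in

Adjust CN=86 to AMC III: 23·86/(10 + 0.13·86) → 1978 ÷ (1059/50) = 98900/1059 ≈ 93.390
Max retention: S = 1000/(98900/1059) − 10 = 700/989 in (≈ 0.708 in)
Ia = 0.2·(700/989) = 140/989 in ≈ 0.142 in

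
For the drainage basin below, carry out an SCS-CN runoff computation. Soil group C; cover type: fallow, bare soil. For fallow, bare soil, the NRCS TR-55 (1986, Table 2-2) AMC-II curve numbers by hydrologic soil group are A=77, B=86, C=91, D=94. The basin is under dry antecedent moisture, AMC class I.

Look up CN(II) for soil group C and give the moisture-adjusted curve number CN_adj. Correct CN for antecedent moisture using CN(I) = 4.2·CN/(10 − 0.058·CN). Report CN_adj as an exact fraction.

CN_adj = 63700/787 ≈ 80.940

NRCS table: fallow, bare soil, soil group C → CN(II) = 91
Dry (AMC I): CN(I) = 4.2·91/(10 − 0.058·91) = (1911/5)/(2361/500) = 63700/787 ≈ 80.940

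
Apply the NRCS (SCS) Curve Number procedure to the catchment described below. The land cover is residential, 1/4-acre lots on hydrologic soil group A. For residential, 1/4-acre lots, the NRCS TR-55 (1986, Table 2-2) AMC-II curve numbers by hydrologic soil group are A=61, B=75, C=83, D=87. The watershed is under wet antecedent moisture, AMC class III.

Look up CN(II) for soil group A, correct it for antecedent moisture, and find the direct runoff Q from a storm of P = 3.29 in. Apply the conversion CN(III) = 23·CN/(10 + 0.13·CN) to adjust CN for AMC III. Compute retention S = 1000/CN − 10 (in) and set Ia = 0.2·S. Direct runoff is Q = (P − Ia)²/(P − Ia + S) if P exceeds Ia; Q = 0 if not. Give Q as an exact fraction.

Q = 147138986569/108534256100 in ≈ 1.356 in

NRCS table: residential, 1/4-acre lots, soil group A → CN(II) = 61
CN(III) from CN(II)=61: (23·61)/(10 + 0.13·61) = 140300/1793 ≈ 78.249
Retention S: 1000/CN − 10 with CN=78.249 → S = 3900/1403 ≈ 2.780 in
Initial abstraction Ia = S/5 = (3900/1403)/5 = 780/1403 ≈ 0.556 in
P − Ia = 3.290 − 0.556 = 383587/140300 ≈ 2.734 in (> 0, runoff occurs)
Q: (383587/140300)² ÷ (773587/140300) = 147138986569/108534256100 in (≈ 1.356 in)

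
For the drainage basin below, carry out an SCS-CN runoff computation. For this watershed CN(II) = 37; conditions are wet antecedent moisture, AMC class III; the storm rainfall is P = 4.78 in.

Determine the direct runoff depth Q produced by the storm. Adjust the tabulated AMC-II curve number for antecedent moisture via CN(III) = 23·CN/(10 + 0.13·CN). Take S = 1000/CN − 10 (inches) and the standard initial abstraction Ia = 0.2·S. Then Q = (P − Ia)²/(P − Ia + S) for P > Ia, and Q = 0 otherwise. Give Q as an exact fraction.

Wet (AMC III): CN(III) = 23·37/(10 + 0.13·37) = 851/(1481/100) = 85100/1481 ≈ 57.461
Max retention: S = 1000/(85100/1481) − 10 = 6300/851 in (≈ 7.403 in)
Initial abstraction Ia = S/5 = (6300/851)/5 = 1260/851 ≈ 1.481 in
Since P=4.780 > Ia=1.481: effective rainfall P−Ia = 140389/42550 in
Q: (140389/42550)² ÷ (455389/42550) = 19709071321/19376801950 in (≈ 1.017 in)

Q = 19709071321/19376801950 in ≈ 1.017 in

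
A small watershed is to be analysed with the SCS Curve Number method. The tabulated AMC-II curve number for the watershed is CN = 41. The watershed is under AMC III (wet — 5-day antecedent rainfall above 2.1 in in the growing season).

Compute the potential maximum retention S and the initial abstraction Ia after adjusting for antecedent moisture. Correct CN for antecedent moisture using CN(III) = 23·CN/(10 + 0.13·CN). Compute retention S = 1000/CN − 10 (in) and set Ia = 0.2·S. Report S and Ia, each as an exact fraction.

CN(III) from CN(II)=41: (23·41)/(10 + 0.13·41) = 94300/1533 ≈ 61.513
Retention S: 1000/CN − 10 with CN=61.513 → S = 5900/943 ≈ 6.257 in
Ia = 0.2·(5900/943) = 1180/943 in ≈ 1.251 in

S = 5900/943 in ≈ 6.257 in; Ia = 1180/943 in ≈ 1.251 in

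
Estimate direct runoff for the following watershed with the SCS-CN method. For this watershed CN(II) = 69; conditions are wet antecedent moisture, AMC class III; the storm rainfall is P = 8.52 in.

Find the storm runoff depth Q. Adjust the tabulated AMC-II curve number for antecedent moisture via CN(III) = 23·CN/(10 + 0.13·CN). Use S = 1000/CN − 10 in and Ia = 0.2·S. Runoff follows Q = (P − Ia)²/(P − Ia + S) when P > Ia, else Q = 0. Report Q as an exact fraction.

CN(III) from CN(II)=69: (23·69)/(10 + 0.13·69) = 158700/1897 ≈ 83.658
Retention S: 1000/CN − 10 with CN=83.658 → S = 3100/1587 ≈ 1.953 in
Ia = 0.2·(3100/1587) = 620/1587 in ≈ 0.391 in
P − Ia = 8.520 − 0.391 = 322531/39675 ≈ 8.129 in (> 0, runoff occurs)
Runoff Q = (P−Ia)²/(P−Ia+S) = (8.129)²/(8.129+1.953) = 104026245961/15871229925 ≈ 6.554 in

Q = 104026245961/15871229925 in ≈ 6.554 in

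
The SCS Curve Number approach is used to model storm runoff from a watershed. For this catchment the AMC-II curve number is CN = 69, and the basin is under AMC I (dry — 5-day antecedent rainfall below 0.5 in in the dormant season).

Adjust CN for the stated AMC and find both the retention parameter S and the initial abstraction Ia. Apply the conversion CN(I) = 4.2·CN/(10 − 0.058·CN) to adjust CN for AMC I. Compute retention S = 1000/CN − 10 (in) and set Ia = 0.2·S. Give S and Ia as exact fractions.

S = 15500/1449 in ≈ 10.697 in; Ia = 3100/1449 in ≈ 2.139 in

CN(I) from CN(II)=69: (4.2·69)/(10 − 0.058·69) = 144900/2999 ≈ 48.316
Retention S: 1000/CN − 10 with CN=48.316 → S = 15500/1449 ≈ 10.697 in
Ia = 0.2·(15500/1449) = 3100/1449 in ≈ 2.139 in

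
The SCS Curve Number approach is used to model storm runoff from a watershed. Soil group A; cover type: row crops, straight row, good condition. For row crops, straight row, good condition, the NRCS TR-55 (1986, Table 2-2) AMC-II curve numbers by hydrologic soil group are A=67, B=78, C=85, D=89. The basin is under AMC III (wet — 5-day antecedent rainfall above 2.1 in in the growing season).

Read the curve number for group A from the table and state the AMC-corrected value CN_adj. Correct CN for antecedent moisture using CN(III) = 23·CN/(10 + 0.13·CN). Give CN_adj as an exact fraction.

NRCS table: row crops, straight row, good condition, soil group A → CN(II) = 67
CN(III) from CN(II)=67: (23·67)/(10 + 0.13·67) = 154100/1871 ≈ 82.362

CN_adj = 154100/1871 ≈ 82.362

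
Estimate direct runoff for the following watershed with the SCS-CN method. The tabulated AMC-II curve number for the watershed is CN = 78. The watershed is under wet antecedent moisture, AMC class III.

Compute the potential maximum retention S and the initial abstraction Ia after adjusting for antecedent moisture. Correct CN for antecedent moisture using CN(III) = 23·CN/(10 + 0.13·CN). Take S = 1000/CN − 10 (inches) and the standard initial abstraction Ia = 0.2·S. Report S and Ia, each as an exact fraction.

CN(III) from CN(II)=78: (23·78)/(10 + 0.13·78) = 89700/1007 ≈ 89.076
Max retention: S = 1000/(89700/1007) − 10 = 1100/897 in (≈ 1.226 in)
Initial abstraction Ia = S/5 = (1100/897)/5 = 220/897 ≈ 0.245 in

S = 1100/897 in ≈ 1.226 in; Ia = 220/897 in ≈ 0.245 in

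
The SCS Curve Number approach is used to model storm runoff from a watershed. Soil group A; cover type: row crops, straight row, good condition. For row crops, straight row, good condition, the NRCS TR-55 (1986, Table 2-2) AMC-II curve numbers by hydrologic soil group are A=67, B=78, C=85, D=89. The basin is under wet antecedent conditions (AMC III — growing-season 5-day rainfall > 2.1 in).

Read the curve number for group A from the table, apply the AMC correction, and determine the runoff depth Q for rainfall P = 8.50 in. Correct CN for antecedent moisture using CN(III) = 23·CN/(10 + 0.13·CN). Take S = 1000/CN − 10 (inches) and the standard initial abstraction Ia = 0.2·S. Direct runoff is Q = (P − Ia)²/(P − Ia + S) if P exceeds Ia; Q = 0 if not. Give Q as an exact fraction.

NRCS table: row crops, straight row, good condition, soil group A → CN(II) = 67
Wet (AMC III): CN(III) = 23·67/(10 + 0.13·67) = 1541/(1871/100) = 154100/1871 ≈ 82.362
Max retention: S = 1000/(154100/1871) − 10 = 3300/1541 in (≈ 2.141 in)
Ia = 0.2·(3300/1541) = 660/1541 in ≈ 0.428 in
P − Ia = 8.500 − 0.428 = 24877/3082 ≈ 8.072 in (> 0, runoff occurs)
Q = (24877/3082)²/((24877/3082) + 3300/1541) = (618865129/9498724)/(31477/3082) = 618865129/97012114 in ≈ 6.379 in

Q = 618865129/97012114 in ≈ 6.379 in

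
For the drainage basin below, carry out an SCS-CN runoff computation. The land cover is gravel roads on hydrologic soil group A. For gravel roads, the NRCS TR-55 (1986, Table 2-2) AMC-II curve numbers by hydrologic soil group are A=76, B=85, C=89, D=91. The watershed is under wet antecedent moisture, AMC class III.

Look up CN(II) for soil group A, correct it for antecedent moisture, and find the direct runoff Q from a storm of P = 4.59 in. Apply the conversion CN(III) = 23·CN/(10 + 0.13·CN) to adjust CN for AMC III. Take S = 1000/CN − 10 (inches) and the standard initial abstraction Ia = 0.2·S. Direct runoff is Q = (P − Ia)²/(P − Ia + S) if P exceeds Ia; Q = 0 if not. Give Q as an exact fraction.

Q = 11854515963/3621025700 in ≈ 3.274 in

NRCS table: gravel roads, soil group A → CN(II) = 76
Adjust CN=76 to AMC III: 23·76/(10 + 0.13·76) → 1748 ÷ (497/25) = 43700/497 ≈ 87.928
Retention S: 1000/CN − 10 with CN=87.928 → S = 600/437 ≈ 1.373 in
Initial abstraction Ia = S/5 = (600/437)/5 = 120/437 ≈ 0.275 in
P − Ia = 4.590 − 0.275 = 188583/43700 ≈ 4.315 in (> 0, runoff occurs)
Q = (188583/43700)²/((188583/43700) + 600/437) = (35563547889/1909690000)/(248583/43700) = 11854515963/3621025700 in ≈ 3.274 in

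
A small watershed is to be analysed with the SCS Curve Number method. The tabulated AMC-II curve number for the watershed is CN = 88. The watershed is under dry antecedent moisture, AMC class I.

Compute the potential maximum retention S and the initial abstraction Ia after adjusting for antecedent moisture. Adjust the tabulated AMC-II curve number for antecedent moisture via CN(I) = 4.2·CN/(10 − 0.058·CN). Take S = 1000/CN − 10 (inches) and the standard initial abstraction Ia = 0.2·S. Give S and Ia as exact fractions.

CN(I) from CN(II)=88: (4.2·88)/(10 − 0.058·88) = 3850/51 ≈ 75.490
S = 1000/(3850/51) − 10 = 250/77 in ≈ 3.247 in
Ia = 0.2S: 0.2·3.247 = 0.649 in (exactly 50/77)

S = 250/77 in ≈ 3.247 in; Ia = 50/77 in ≈ 0.649 in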